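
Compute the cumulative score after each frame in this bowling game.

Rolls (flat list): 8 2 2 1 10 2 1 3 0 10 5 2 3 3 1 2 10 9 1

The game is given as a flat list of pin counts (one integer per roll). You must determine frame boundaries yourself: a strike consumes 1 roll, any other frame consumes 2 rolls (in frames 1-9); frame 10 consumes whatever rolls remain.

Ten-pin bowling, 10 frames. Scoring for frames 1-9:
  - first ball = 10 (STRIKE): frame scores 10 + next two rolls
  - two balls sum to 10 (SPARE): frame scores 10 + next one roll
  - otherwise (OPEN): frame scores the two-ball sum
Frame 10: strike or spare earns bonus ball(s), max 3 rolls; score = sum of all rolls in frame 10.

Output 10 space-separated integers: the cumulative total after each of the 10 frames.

Frame 1: SPARE (8+2=10). 10 + next roll (2) = 12. Cumulative: 12
Frame 2: OPEN (2+1=3). Cumulative: 15
Frame 3: STRIKE. 10 + next two rolls (2+1) = 13. Cumulative: 28
Frame 4: OPEN (2+1=3). Cumulative: 31
Frame 5: OPEN (3+0=3). Cumulative: 34
Frame 6: STRIKE. 10 + next two rolls (5+2) = 17. Cumulative: 51
Frame 7: OPEN (5+2=7). Cumulative: 58
Frame 8: OPEN (3+3=6). Cumulative: 64
Frame 9: OPEN (1+2=3). Cumulative: 67
Frame 10: STRIKE. Sum of all frame-10 rolls (10+9+1) = 20. Cumulative: 87

Answer: 12 15 28 31 34 51 58 64 67 87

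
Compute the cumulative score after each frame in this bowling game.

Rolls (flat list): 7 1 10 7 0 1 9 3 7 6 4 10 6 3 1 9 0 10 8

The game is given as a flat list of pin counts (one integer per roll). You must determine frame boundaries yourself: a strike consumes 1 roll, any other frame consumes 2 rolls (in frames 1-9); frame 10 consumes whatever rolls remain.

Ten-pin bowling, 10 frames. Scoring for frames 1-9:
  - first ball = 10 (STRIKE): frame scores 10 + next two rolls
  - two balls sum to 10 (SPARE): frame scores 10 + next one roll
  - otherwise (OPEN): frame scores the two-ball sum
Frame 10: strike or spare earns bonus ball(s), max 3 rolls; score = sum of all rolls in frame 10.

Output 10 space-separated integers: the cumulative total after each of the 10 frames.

Answer: 8 25 32 45 61 81 100 109 119 137

Derivation:
Frame 1: OPEN (7+1=8). Cumulative: 8
Frame 2: STRIKE. 10 + next two rolls (7+0) = 17. Cumulative: 25
Frame 3: OPEN (7+0=7). Cumulative: 32
Frame 4: SPARE (1+9=10). 10 + next roll (3) = 13. Cumulative: 45
Frame 5: SPARE (3+7=10). 10 + next roll (6) = 16. Cumulative: 61
Frame 6: SPARE (6+4=10). 10 + next roll (10) = 20. Cumulative: 81
Frame 7: STRIKE. 10 + next two rolls (6+3) = 19. Cumulative: 100
Frame 8: OPEN (6+3=9). Cumulative: 109
Frame 9: SPARE (1+9=10). 10 + next roll (0) = 10. Cumulative: 119
Frame 10: SPARE. Sum of all frame-10 rolls (0+10+8) = 18. Cumulative: 137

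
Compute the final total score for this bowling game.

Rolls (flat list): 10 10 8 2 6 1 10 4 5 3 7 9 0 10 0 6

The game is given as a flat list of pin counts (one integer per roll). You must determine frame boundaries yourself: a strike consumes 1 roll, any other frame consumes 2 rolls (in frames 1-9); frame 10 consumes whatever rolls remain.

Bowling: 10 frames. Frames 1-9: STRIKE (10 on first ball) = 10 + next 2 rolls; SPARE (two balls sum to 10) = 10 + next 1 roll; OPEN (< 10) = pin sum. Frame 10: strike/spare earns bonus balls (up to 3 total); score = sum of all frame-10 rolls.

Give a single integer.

Answer: 149

Derivation:
Frame 1: STRIKE. 10 + next two rolls (10+8) = 28. Cumulative: 28
Frame 2: STRIKE. 10 + next two rolls (8+2) = 20. Cumulative: 48
Frame 3: SPARE (8+2=10). 10 + next roll (6) = 16. Cumulative: 64
Frame 4: OPEN (6+1=7). Cumulative: 71
Frame 5: STRIKE. 10 + next two rolls (4+5) = 19. Cumulative: 90
Frame 6: OPEN (4+5=9). Cumulative: 99
Frame 7: SPARE (3+7=10). 10 + next roll (9) = 19. Cumulative: 118
Frame 8: OPEN (9+0=9). Cumulative: 127
Frame 9: STRIKE. 10 + next two rolls (0+6) = 16. Cumulative: 143
Frame 10: OPEN. Sum of all frame-10 rolls (0+6) = 6. Cumulative: 149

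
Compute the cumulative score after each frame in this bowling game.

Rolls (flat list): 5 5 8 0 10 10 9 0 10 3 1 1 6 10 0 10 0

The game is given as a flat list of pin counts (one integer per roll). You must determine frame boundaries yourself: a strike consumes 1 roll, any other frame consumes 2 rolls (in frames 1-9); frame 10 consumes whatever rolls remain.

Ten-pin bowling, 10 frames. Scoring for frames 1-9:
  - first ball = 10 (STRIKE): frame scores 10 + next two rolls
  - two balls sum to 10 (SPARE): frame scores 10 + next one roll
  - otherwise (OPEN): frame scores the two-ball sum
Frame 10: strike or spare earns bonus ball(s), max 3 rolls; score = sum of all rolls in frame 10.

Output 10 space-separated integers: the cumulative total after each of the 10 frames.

Answer: 18 26 55 74 83 97 101 108 128 138

Derivation:
Frame 1: SPARE (5+5=10). 10 + next roll (8) = 18. Cumulative: 18
Frame 2: OPEN (8+0=8). Cumulative: 26
Frame 3: STRIKE. 10 + next two rolls (10+9) = 29. Cumulative: 55
Frame 4: STRIKE. 10 + next two rolls (9+0) = 19. Cumulative: 74
Frame 5: OPEN (9+0=9). Cumulative: 83
Frame 6: STRIKE. 10 + next two rolls (3+1) = 14. Cumulative: 97
Frame 7: OPEN (3+1=4). Cumulative: 101
Frame 8: OPEN (1+6=7). Cumulative: 108
Frame 9: STRIKE. 10 + next two rolls (0+10) = 20. Cumulative: 128
Frame 10: SPARE. Sum of all frame-10 rolls (0+10+0) = 10. Cumulative: 138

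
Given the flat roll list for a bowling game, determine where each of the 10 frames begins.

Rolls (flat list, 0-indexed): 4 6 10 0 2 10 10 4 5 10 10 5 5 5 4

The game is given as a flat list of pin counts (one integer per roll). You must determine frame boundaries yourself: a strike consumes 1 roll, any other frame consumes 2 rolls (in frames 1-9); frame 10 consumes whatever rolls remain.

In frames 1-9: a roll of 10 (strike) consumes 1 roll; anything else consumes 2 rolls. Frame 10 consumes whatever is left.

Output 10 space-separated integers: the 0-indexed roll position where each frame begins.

Frame 1 starts at roll index 0: rolls=4,6 (sum=10), consumes 2 rolls
Frame 2 starts at roll index 2: roll=10 (strike), consumes 1 roll
Frame 3 starts at roll index 3: rolls=0,2 (sum=2), consumes 2 rolls
Frame 4 starts at roll index 5: roll=10 (strike), consumes 1 roll
Frame 5 starts at roll index 6: roll=10 (strike), consumes 1 roll
Frame 6 starts at roll index 7: rolls=4,5 (sum=9), consumes 2 rolls
Frame 7 starts at roll index 9: roll=10 (strike), consumes 1 roll
Frame 8 starts at roll index 10: roll=10 (strike), consumes 1 roll
Frame 9 starts at roll index 11: rolls=5,5 (sum=10), consumes 2 rolls
Frame 10 starts at roll index 13: 2 remaining rolls

Answer: 0 2 3 5 6 7 9 10 11 13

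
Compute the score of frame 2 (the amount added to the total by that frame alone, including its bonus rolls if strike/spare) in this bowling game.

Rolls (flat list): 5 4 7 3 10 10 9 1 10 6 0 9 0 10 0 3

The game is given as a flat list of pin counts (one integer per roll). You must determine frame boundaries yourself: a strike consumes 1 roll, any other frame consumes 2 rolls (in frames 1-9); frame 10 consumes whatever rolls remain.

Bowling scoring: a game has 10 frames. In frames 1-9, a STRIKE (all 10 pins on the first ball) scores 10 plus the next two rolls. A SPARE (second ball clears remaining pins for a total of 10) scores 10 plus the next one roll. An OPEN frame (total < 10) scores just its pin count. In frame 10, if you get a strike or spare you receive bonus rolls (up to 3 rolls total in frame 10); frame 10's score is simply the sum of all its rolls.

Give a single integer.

Frame 1: OPEN (5+4=9). Cumulative: 9
Frame 2: SPARE (7+3=10). 10 + next roll (10) = 20. Cumulative: 29
Frame 3: STRIKE. 10 + next two rolls (10+9) = 29. Cumulative: 58
Frame 4: STRIKE. 10 + next two rolls (9+1) = 20. Cumulative: 78

Answer: 20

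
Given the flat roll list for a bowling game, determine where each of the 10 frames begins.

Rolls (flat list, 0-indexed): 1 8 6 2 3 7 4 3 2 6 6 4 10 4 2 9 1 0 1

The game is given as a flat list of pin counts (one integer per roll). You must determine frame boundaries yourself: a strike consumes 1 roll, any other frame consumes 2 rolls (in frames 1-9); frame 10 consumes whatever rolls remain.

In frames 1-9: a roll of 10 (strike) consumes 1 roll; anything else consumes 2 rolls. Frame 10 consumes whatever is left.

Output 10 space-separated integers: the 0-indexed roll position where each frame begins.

Frame 1 starts at roll index 0: rolls=1,8 (sum=9), consumes 2 rolls
Frame 2 starts at roll index 2: rolls=6,2 (sum=8), consumes 2 rolls
Frame 3 starts at roll index 4: rolls=3,7 (sum=10), consumes 2 rolls
Frame 4 starts at roll index 6: rolls=4,3 (sum=7), consumes 2 rolls
Frame 5 starts at roll index 8: rolls=2,6 (sum=8), consumes 2 rolls
Frame 6 starts at roll index 10: rolls=6,4 (sum=10), consumes 2 rolls
Frame 7 starts at roll index 12: roll=10 (strike), consumes 1 roll
Frame 8 starts at roll index 13: rolls=4,2 (sum=6), consumes 2 rolls
Frame 9 starts at roll index 15: rolls=9,1 (sum=10), consumes 2 rolls
Frame 10 starts at roll index 17: 2 remaining rolls

Answer: 0 2 4 6 8 10 12 13 15 17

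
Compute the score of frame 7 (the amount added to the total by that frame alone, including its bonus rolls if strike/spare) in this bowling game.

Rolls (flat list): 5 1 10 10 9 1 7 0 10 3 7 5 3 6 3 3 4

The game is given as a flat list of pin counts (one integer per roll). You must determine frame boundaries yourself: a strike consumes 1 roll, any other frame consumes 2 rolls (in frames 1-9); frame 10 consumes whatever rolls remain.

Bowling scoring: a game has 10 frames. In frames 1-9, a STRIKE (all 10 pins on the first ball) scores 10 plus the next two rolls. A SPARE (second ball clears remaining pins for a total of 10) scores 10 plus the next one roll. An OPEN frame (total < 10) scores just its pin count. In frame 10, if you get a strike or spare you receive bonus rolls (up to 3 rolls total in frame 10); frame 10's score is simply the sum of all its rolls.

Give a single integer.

Answer: 15

Derivation:
Frame 1: OPEN (5+1=6). Cumulative: 6
Frame 2: STRIKE. 10 + next two rolls (10+9) = 29. Cumulative: 35
Frame 3: STRIKE. 10 + next two rolls (9+1) = 20. Cumulative: 55
Frame 4: SPARE (9+1=10). 10 + next roll (7) = 17. Cumulative: 72
Frame 5: OPEN (7+0=7). Cumulative: 79
Frame 6: STRIKE. 10 + next two rolls (3+7) = 20. Cumulative: 99
Frame 7: SPARE (3+7=10). 10 + next roll (5) = 15. Cumulative: 114
Frame 8: OPEN (5+3=8). Cumulative: 122
Frame 9: OPEN (6+3=9). Cumulative: 131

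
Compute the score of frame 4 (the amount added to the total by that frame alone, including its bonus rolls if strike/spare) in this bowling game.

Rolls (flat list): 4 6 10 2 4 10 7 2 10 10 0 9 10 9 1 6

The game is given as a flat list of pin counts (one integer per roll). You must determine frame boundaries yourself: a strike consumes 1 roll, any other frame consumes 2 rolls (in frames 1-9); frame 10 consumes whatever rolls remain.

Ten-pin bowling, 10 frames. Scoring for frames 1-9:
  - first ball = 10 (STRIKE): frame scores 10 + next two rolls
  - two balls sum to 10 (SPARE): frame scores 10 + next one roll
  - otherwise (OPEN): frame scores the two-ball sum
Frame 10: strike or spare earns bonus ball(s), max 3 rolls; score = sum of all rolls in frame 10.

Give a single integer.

Frame 1: SPARE (4+6=10). 10 + next roll (10) = 20. Cumulative: 20
Frame 2: STRIKE. 10 + next two rolls (2+4) = 16. Cumulative: 36
Frame 3: OPEN (2+4=6). Cumulative: 42
Frame 4: STRIKE. 10 + next two rolls (7+2) = 19. Cumulative: 61
Frame 5: OPEN (7+2=9). Cumulative: 70
Frame 6: STRIKE. 10 + next two rolls (10+0) = 20. Cumulative: 90

Answer: 19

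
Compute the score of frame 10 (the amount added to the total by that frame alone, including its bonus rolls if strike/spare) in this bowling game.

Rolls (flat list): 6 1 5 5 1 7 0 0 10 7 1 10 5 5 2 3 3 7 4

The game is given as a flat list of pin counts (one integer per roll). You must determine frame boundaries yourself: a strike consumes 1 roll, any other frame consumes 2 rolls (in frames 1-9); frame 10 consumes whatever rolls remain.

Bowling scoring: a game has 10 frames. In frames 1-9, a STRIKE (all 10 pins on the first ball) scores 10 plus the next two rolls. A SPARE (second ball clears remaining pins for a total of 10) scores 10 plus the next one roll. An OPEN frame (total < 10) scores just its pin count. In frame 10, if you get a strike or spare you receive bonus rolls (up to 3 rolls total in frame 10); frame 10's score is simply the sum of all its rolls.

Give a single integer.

Answer: 14

Derivation:
Frame 1: OPEN (6+1=7). Cumulative: 7
Frame 2: SPARE (5+5=10). 10 + next roll (1) = 11. Cumulative: 18
Frame 3: OPEN (1+7=8). Cumulative: 26
Frame 4: OPEN (0+0=0). Cumulative: 26
Frame 5: STRIKE. 10 + next two rolls (7+1) = 18. Cumulative: 44
Frame 6: OPEN (7+1=8). Cumulative: 52
Frame 7: STRIKE. 10 + next two rolls (5+5) = 20. Cumulative: 72
Frame 8: SPARE (5+5=10). 10 + next roll (2) = 12. Cumulative: 84
Frame 9: OPEN (2+3=5). Cumulative: 89
Frame 10: SPARE. Sum of all frame-10 rolls (3+7+4) = 14. Cumulative: 103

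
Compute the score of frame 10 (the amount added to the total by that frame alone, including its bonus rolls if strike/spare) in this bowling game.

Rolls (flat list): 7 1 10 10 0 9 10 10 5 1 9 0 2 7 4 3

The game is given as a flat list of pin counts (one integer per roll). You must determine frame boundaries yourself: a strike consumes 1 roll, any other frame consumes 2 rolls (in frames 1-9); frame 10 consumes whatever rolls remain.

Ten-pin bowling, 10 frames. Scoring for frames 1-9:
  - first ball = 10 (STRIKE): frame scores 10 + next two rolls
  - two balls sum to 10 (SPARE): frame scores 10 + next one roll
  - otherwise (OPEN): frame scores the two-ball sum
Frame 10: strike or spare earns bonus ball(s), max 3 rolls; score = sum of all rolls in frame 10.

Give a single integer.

Frame 1: OPEN (7+1=8). Cumulative: 8
Frame 2: STRIKE. 10 + next two rolls (10+0) = 20. Cumulative: 28
Frame 3: STRIKE. 10 + next two rolls (0+9) = 19. Cumulative: 47
Frame 4: OPEN (0+9=9). Cumulative: 56
Frame 5: STRIKE. 10 + next two rolls (10+5) = 25. Cumulative: 81
Frame 6: STRIKE. 10 + next two rolls (5+1) = 16. Cumulative: 97
Frame 7: OPEN (5+1=6). Cumulative: 103
Frame 8: OPEN (9+0=9). Cumulative: 112
Frame 9: OPEN (2+7=9). Cumulative: 121
Frame 10: OPEN. Sum of all frame-10 rolls (4+3) = 7. Cumulative: 128

Answer: 7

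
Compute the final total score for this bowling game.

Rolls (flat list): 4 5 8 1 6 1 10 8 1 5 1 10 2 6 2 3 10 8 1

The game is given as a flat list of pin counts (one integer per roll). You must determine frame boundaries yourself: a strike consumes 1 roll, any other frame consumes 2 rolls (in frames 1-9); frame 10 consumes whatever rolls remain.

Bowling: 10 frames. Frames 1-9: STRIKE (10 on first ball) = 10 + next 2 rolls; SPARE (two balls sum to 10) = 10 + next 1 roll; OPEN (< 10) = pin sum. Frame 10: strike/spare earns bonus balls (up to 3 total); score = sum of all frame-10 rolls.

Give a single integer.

Answer: 109

Derivation:
Frame 1: OPEN (4+5=9). Cumulative: 9
Frame 2: OPEN (8+1=9). Cumulative: 18
Frame 3: OPEN (6+1=7). Cumulative: 25
Frame 4: STRIKE. 10 + next two rolls (8+1) = 19. Cumulative: 44
Frame 5: OPEN (8+1=9). Cumulative: 53
Frame 6: OPEN (5+1=6). Cumulative: 59
Frame 7: STRIKE. 10 + next two rolls (2+6) = 18. Cumulative: 77
Frame 8: OPEN (2+6=8). Cumulative: 85
Frame 9: OPEN (2+3=5). Cumulative: 90
Frame 10: STRIKE. Sum of all frame-10 rolls (10+8+1) = 19. Cumulative: 109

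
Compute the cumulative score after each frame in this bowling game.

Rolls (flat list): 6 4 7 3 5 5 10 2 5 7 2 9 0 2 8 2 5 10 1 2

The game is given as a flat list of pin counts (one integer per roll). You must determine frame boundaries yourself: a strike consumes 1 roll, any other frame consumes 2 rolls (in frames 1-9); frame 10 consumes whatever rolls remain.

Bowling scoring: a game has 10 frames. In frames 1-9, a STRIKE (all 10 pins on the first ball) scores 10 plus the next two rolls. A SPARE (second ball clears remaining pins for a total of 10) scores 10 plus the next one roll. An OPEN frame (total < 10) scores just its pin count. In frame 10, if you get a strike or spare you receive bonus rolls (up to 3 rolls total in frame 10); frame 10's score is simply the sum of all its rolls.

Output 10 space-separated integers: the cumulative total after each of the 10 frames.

Frame 1: SPARE (6+4=10). 10 + next roll (7) = 17. Cumulative: 17
Frame 2: SPARE (7+3=10). 10 + next roll (5) = 15. Cumulative: 32
Frame 3: SPARE (5+5=10). 10 + next roll (10) = 20. Cumulative: 52
Frame 4: STRIKE. 10 + next two rolls (2+5) = 17. Cumulative: 69
Frame 5: OPEN (2+5=7). Cumulative: 76
Frame 6: OPEN (7+2=9). Cumulative: 85
Frame 7: OPEN (9+0=9). Cumulative: 94
Frame 8: SPARE (2+8=10). 10 + next roll (2) = 12. Cumulative: 106
Frame 9: OPEN (2+5=7). Cumulative: 113
Frame 10: STRIKE. Sum of all frame-10 rolls (10+1+2) = 13. Cumulative: 126

Answer: 17 32 52 69 76 85 94 106 113 126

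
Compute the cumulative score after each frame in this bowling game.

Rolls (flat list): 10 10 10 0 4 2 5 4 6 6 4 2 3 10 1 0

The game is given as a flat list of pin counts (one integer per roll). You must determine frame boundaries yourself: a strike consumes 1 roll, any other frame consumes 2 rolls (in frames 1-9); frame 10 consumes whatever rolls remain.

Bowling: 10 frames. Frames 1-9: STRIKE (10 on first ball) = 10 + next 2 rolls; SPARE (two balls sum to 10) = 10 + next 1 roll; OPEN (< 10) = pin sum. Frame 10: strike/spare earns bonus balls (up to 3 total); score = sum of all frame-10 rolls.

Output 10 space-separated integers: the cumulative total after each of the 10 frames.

Answer: 30 50 64 68 75 91 103 108 119 120

Derivation:
Frame 1: STRIKE. 10 + next two rolls (10+10) = 30. Cumulative: 30
Frame 2: STRIKE. 10 + next two rolls (10+0) = 20. Cumulative: 50
Frame 3: STRIKE. 10 + next two rolls (0+4) = 14. Cumulative: 64
Frame 4: OPEN (0+4=4). Cumulative: 68
Frame 5: OPEN (2+5=7). Cumulative: 75
Frame 6: SPARE (4+6=10). 10 + next roll (6) = 16. Cumulative: 91
Frame 7: SPARE (6+4=10). 10 + next roll (2) = 12. Cumulative: 103
Frame 8: OPEN (2+3=5). Cumulative: 108
Frame 9: STRIKE. 10 + next two rolls (1+0) = 11. Cumulative: 119
Frame 10: OPEN. Sum of all frame-10 rolls (1+0) = 1. Cumulative: 120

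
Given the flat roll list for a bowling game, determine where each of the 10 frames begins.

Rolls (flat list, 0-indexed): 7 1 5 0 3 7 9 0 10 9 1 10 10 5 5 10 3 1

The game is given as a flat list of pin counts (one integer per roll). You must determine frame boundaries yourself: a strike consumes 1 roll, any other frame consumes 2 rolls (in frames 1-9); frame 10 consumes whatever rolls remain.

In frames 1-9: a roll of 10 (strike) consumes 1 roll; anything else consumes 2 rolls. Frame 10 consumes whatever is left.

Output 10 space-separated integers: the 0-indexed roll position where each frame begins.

Answer: 0 2 4 6 8 9 11 12 13 15

Derivation:
Frame 1 starts at roll index 0: rolls=7,1 (sum=8), consumes 2 rolls
Frame 2 starts at roll index 2: rolls=5,0 (sum=5), consumes 2 rolls
Frame 3 starts at roll index 4: rolls=3,7 (sum=10), consumes 2 rolls
Frame 4 starts at roll index 6: rolls=9,0 (sum=9), consumes 2 rolls
Frame 5 starts at roll index 8: roll=10 (strike), consumes 1 roll
Frame 6 starts at roll index 9: rolls=9,1 (sum=10), consumes 2 rolls
Frame 7 starts at roll index 11: roll=10 (strike), consumes 1 roll
Frame 8 starts at roll index 12: roll=10 (strike), consumes 1 roll
Frame 9 starts at roll index 13: rolls=5,5 (sum=10), consumes 2 rolls
Frame 10 starts at roll index 15: 3 remaining rolls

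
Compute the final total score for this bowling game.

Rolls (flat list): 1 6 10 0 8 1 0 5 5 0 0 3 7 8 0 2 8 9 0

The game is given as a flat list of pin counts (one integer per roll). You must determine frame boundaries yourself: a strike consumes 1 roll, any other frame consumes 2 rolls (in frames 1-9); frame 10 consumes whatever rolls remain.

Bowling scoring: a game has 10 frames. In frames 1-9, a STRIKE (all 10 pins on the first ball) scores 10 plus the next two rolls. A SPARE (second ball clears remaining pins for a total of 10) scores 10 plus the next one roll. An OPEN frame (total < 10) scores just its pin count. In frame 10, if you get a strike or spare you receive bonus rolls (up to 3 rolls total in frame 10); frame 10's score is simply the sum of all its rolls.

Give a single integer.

Frame 1: OPEN (1+6=7). Cumulative: 7
Frame 2: STRIKE. 10 + next two rolls (0+8) = 18. Cumulative: 25
Frame 3: OPEN (0+8=8). Cumulative: 33
Frame 4: OPEN (1+0=1). Cumulative: 34
Frame 5: SPARE (5+5=10). 10 + next roll (0) = 10. Cumulative: 44
Frame 6: OPEN (0+0=0). Cumulative: 44
Frame 7: SPARE (3+7=10). 10 + next roll (8) = 18. Cumulative: 62
Frame 8: OPEN (8+0=8). Cumulative: 70
Frame 9: SPARE (2+8=10). 10 + next roll (9) = 19. Cumulative: 89
Frame 10: OPEN. Sum of all frame-10 rolls (9+0) = 9. Cumulative: 98

Answer: 98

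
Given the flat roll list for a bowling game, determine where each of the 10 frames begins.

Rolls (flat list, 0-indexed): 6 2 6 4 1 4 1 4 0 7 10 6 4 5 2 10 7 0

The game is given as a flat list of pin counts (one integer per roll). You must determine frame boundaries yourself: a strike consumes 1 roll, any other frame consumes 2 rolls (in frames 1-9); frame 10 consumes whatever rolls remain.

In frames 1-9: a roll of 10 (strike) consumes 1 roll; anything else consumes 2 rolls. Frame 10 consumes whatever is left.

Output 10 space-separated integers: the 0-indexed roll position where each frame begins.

Answer: 0 2 4 6 8 10 11 13 15 16

Derivation:
Frame 1 starts at roll index 0: rolls=6,2 (sum=8), consumes 2 rolls
Frame 2 starts at roll index 2: rolls=6,4 (sum=10), consumes 2 rolls
Frame 3 starts at roll index 4: rolls=1,4 (sum=5), consumes 2 rolls
Frame 4 starts at roll index 6: rolls=1,4 (sum=5), consumes 2 rolls
Frame 5 starts at roll index 8: rolls=0,7 (sum=7), consumes 2 rolls
Frame 6 starts at roll index 10: roll=10 (strike), consumes 1 roll
Frame 7 starts at roll index 11: rolls=6,4 (sum=10), consumes 2 rolls
Frame 8 starts at roll index 13: rolls=5,2 (sum=7), consumes 2 rolls
Frame 9 starts at roll index 15: roll=10 (strike), consumes 1 roll
Frame 10 starts at roll index 16: 2 remaining rolls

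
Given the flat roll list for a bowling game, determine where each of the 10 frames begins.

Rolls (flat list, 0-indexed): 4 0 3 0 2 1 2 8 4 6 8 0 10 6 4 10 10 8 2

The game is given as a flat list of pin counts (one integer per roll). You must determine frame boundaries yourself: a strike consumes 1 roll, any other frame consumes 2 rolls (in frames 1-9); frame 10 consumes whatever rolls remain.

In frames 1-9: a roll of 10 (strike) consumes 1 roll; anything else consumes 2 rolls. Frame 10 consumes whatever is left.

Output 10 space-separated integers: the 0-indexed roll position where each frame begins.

Answer: 0 2 4 6 8 10 12 13 15 16

Derivation:
Frame 1 starts at roll index 0: rolls=4,0 (sum=4), consumes 2 rolls
Frame 2 starts at roll index 2: rolls=3,0 (sum=3), consumes 2 rolls
Frame 3 starts at roll index 4: rolls=2,1 (sum=3), consumes 2 rolls
Frame 4 starts at roll index 6: rolls=2,8 (sum=10), consumes 2 rolls
Frame 5 starts at roll index 8: rolls=4,6 (sum=10), consumes 2 rolls
Frame 6 starts at roll index 10: rolls=8,0 (sum=8), consumes 2 rolls
Frame 7 starts at roll index 12: roll=10 (strike), consumes 1 roll
Frame 8 starts at roll index 13: rolls=6,4 (sum=10), consumes 2 rolls
Frame 9 starts at roll index 15: roll=10 (strike), consumes 1 roll
Frame 10 starts at roll index 16: 3 remaining rolls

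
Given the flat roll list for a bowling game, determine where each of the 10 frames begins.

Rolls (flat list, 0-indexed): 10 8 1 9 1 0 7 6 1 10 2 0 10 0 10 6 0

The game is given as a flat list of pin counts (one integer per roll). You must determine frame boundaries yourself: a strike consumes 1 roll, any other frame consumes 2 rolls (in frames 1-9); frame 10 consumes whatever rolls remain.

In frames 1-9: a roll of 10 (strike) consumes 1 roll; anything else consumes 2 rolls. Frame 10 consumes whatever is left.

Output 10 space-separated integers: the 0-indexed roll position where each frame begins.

Frame 1 starts at roll index 0: roll=10 (strike), consumes 1 roll
Frame 2 starts at roll index 1: rolls=8,1 (sum=9), consumes 2 rolls
Frame 3 starts at roll index 3: rolls=9,1 (sum=10), consumes 2 rolls
Frame 4 starts at roll index 5: rolls=0,7 (sum=7), consumes 2 rolls
Frame 5 starts at roll index 7: rolls=6,1 (sum=7), consumes 2 rolls
Frame 6 starts at roll index 9: roll=10 (strike), consumes 1 roll
Frame 7 starts at roll index 10: rolls=2,0 (sum=2), consumes 2 rolls
Frame 8 starts at roll index 12: roll=10 (strike), consumes 1 roll
Frame 9 starts at roll index 13: rolls=0,10 (sum=10), consumes 2 rolls
Frame 10 starts at roll index 15: 2 remaining rolls

Answer: 0 1 3 5 7 9 10 12 13 15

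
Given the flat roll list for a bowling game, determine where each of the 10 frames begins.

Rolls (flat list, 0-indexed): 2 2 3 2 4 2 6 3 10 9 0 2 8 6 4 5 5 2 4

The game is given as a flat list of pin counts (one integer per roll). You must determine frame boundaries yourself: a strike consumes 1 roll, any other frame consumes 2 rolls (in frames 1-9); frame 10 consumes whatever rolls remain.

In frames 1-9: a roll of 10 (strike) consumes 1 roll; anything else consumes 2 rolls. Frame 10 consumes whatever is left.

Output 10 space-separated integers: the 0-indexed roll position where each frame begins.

Answer: 0 2 4 6 8 9 11 13 15 17

Derivation:
Frame 1 starts at roll index 0: rolls=2,2 (sum=4), consumes 2 rolls
Frame 2 starts at roll index 2: rolls=3,2 (sum=5), consumes 2 rolls
Frame 3 starts at roll index 4: rolls=4,2 (sum=6), consumes 2 rolls
Frame 4 starts at roll index 6: rolls=6,3 (sum=9), consumes 2 rolls
Frame 5 starts at roll index 8: roll=10 (strike), consumes 1 roll
Frame 6 starts at roll index 9: rolls=9,0 (sum=9), consumes 2 rolls
Frame 7 starts at roll index 11: rolls=2,8 (sum=10), consumes 2 rolls
Frame 8 starts at roll index 13: rolls=6,4 (sum=10), consumes 2 rolls
Frame 9 starts at roll index 15: rolls=5,5 (sum=10), consumes 2 rolls
Frame 10 starts at roll index 17: 2 remaining rolls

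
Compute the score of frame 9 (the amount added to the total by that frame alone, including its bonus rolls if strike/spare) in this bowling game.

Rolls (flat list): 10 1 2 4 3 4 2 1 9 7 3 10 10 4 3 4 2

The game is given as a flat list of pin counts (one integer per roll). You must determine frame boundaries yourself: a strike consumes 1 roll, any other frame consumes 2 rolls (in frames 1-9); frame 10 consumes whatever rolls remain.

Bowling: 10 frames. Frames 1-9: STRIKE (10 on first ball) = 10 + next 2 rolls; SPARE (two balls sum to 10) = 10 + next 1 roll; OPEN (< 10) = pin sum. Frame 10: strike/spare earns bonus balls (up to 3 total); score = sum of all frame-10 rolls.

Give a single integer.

Answer: 7

Derivation:
Frame 1: STRIKE. 10 + next two rolls (1+2) = 13. Cumulative: 13
Frame 2: OPEN (1+2=3). Cumulative: 16
Frame 3: OPEN (4+3=7). Cumulative: 23
Frame 4: OPEN (4+2=6). Cumulative: 29
Frame 5: SPARE (1+9=10). 10 + next roll (7) = 17. Cumulative: 46
Frame 6: SPARE (7+3=10). 10 + next roll (10) = 20. Cumulative: 66
Frame 7: STRIKE. 10 + next two rolls (10+4) = 24. Cumulative: 90
Frame 8: STRIKE. 10 + next two rolls (4+3) = 17. Cumulative: 107
Frame 9: OPEN (4+3=7). Cumulative: 114
Frame 10: OPEN. Sum of all frame-10 rolls (4+2) = 6. Cumulative: 120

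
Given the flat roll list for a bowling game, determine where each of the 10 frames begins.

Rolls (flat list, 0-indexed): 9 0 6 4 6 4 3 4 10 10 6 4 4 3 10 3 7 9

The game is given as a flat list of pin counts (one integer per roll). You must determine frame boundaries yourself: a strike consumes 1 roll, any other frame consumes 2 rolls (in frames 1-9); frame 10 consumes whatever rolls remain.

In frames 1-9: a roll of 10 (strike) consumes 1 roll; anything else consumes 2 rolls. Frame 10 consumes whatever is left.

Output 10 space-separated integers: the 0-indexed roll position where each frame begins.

Frame 1 starts at roll index 0: rolls=9,0 (sum=9), consumes 2 rolls
Frame 2 starts at roll index 2: rolls=6,4 (sum=10), consumes 2 rolls
Frame 3 starts at roll index 4: rolls=6,4 (sum=10), consumes 2 rolls
Frame 4 starts at roll index 6: rolls=3,4 (sum=7), consumes 2 rolls
Frame 5 starts at roll index 8: roll=10 (strike), consumes 1 roll
Frame 6 starts at roll index 9: roll=10 (strike), consumes 1 roll
Frame 7 starts at roll index 10: rolls=6,4 (sum=10), consumes 2 rolls
Frame 8 starts at roll index 12: rolls=4,3 (sum=7), consumes 2 rolls
Frame 9 starts at roll index 14: roll=10 (strike), consumes 1 roll
Frame 10 starts at roll index 15: 3 remaining rolls

Answer: 0 2 4 6 8 9 10 12 14 15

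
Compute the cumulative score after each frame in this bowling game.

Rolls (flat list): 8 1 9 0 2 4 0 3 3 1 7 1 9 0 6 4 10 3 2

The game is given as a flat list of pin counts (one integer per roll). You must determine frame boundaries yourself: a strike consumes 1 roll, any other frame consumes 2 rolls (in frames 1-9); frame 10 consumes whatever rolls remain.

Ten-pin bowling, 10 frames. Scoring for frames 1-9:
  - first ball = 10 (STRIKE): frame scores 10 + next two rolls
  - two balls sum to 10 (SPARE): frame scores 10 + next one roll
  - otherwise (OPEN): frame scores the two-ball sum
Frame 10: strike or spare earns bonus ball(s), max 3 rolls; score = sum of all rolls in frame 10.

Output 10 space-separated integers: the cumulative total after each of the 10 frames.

Frame 1: OPEN (8+1=9). Cumulative: 9
Frame 2: OPEN (9+0=9). Cumulative: 18
Frame 3: OPEN (2+4=6). Cumulative: 24
Frame 4: OPEN (0+3=3). Cumulative: 27
Frame 5: OPEN (3+1=4). Cumulative: 31
Frame 6: OPEN (7+1=8). Cumulative: 39
Frame 7: OPEN (9+0=9). Cumulative: 48
Frame 8: SPARE (6+4=10). 10 + next roll (10) = 20. Cumulative: 68
Frame 9: STRIKE. 10 + next two rolls (3+2) = 15. Cumulative: 83
Frame 10: OPEN. Sum of all frame-10 rolls (3+2) = 5. Cumulative: 88

Answer: 9 18 24 27 31 39 48 68 83 88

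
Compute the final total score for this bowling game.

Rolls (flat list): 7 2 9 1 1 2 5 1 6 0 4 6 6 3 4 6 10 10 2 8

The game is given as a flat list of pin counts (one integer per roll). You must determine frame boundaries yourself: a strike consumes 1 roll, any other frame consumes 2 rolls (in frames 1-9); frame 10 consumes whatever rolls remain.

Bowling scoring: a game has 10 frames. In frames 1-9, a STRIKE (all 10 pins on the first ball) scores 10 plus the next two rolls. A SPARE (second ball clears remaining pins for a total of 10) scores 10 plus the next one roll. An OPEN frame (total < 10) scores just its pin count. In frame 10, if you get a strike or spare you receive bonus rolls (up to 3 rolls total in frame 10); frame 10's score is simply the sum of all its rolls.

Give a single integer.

Frame 1: OPEN (7+2=9). Cumulative: 9
Frame 2: SPARE (9+1=10). 10 + next roll (1) = 11. Cumulative: 20
Frame 3: OPEN (1+2=3). Cumulative: 23
Frame 4: OPEN (5+1=6). Cumulative: 29
Frame 5: OPEN (6+0=6). Cumulative: 35
Frame 6: SPARE (4+6=10). 10 + next roll (6) = 16. Cumulative: 51
Frame 7: OPEN (6+3=9). Cumulative: 60
Frame 8: SPARE (4+6=10). 10 + next roll (10) = 20. Cumulative: 80
Frame 9: STRIKE. 10 + next two rolls (10+2) = 22. Cumulative: 102
Frame 10: STRIKE. Sum of all frame-10 rolls (10+2+8) = 20. Cumulative: 122

Answer: 122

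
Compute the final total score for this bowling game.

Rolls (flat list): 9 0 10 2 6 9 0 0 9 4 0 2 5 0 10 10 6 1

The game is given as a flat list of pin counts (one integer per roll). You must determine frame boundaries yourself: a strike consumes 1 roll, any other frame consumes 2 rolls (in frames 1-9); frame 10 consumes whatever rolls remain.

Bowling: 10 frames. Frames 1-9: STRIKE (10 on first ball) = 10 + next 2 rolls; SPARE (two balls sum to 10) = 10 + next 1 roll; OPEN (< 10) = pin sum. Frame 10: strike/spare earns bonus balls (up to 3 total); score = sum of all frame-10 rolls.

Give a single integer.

Frame 1: OPEN (9+0=9). Cumulative: 9
Frame 2: STRIKE. 10 + next two rolls (2+6) = 18. Cumulative: 27
Frame 3: OPEN (2+6=8). Cumulative: 35
Frame 4: OPEN (9+0=9). Cumulative: 44
Frame 5: OPEN (0+9=9). Cumulative: 53
Frame 6: OPEN (4+0=4). Cumulative: 57
Frame 7: OPEN (2+5=7). Cumulative: 64
Frame 8: SPARE (0+10=10). 10 + next roll (10) = 20. Cumulative: 84
Frame 9: STRIKE. 10 + next two rolls (6+1) = 17. Cumulative: 101
Frame 10: OPEN. Sum of all frame-10 rolls (6+1) = 7. Cumulative: 108

Answer: 108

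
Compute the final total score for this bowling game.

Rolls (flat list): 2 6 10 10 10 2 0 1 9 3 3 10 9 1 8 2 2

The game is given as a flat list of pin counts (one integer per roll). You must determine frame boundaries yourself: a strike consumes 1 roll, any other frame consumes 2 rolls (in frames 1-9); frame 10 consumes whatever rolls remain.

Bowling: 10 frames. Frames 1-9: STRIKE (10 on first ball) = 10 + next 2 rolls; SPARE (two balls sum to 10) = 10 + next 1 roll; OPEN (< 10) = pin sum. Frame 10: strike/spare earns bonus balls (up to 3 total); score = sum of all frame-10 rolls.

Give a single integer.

Answer: 143

Derivation:
Frame 1: OPEN (2+6=8). Cumulative: 8
Frame 2: STRIKE. 10 + next two rolls (10+10) = 30. Cumulative: 38
Frame 3: STRIKE. 10 + next two rolls (10+2) = 22. Cumulative: 60
Frame 4: STRIKE. 10 + next two rolls (2+0) = 12. Cumulative: 72
Frame 5: OPEN (2+0=2). Cumulative: 74
Frame 6: SPARE (1+9=10). 10 + next roll (3) = 13. Cumulative: 87
Frame 7: OPEN (3+3=6). Cumulative: 93
Frame 8: STRIKE. 10 + next two rolls (9+1) = 20. Cumulative: 113
Frame 9: SPARE (9+1=10). 10 + next roll (8) = 18. Cumulative: 131
Frame 10: SPARE. Sum of all frame-10 rolls (8+2+2) = 12. Cumulative: 143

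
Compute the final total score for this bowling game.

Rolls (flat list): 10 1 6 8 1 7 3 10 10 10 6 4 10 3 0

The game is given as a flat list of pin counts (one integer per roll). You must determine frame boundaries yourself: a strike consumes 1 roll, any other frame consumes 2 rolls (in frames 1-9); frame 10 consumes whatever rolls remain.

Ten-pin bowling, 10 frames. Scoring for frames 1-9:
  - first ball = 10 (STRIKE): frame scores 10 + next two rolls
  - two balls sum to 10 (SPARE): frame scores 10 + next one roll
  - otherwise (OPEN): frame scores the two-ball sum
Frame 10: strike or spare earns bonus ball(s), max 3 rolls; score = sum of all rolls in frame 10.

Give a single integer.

Answer: 165

Derivation:
Frame 1: STRIKE. 10 + next two rolls (1+6) = 17. Cumulative: 17
Frame 2: OPEN (1+6=7). Cumulative: 24
Frame 3: OPEN (8+1=9). Cumulative: 33
Frame 4: SPARE (7+3=10). 10 + next roll (10) = 20. Cumulative: 53
Frame 5: STRIKE. 10 + next two rolls (10+10) = 30. Cumulative: 83
Frame 6: STRIKE. 10 + next two rolls (10+6) = 26. Cumulative: 109
Frame 7: STRIKE. 10 + next two rolls (6+4) = 20. Cumulative: 129
Frame 8: SPARE (6+4=10). 10 + next roll (10) = 20. Cumulative: 149
Frame 9: STRIKE. 10 + next two rolls (3+0) = 13. Cumulative: 162
Frame 10: OPEN. Sum of all frame-10 rolls (3+0) = 3. Cumulative: 165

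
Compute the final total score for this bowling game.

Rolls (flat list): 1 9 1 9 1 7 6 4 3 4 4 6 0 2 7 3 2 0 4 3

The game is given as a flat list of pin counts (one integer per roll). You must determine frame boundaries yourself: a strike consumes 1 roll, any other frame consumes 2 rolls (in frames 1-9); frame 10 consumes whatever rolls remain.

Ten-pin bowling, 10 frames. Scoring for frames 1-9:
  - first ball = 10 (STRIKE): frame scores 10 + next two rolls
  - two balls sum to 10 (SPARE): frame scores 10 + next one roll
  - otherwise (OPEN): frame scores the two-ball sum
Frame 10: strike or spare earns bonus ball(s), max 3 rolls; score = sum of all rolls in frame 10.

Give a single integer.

Frame 1: SPARE (1+9=10). 10 + next roll (1) = 11. Cumulative: 11
Frame 2: SPARE (1+9=10). 10 + next roll (1) = 11. Cumulative: 22
Frame 3: OPEN (1+7=8). Cumulative: 30
Frame 4: SPARE (6+4=10). 10 + next roll (3) = 13. Cumulative: 43
Frame 5: OPEN (3+4=7). Cumulative: 50
Frame 6: SPARE (4+6=10). 10 + next roll (0) = 10. Cumulative: 60
Frame 7: OPEN (0+2=2). Cumulative: 62
Frame 8: SPARE (7+3=10). 10 + next roll (2) = 12. Cumulative: 74
Frame 9: OPEN (2+0=2). Cumulative: 76
Frame 10: OPEN. Sum of all frame-10 rolls (4+3) = 7. Cumulative: 83

Answer: 83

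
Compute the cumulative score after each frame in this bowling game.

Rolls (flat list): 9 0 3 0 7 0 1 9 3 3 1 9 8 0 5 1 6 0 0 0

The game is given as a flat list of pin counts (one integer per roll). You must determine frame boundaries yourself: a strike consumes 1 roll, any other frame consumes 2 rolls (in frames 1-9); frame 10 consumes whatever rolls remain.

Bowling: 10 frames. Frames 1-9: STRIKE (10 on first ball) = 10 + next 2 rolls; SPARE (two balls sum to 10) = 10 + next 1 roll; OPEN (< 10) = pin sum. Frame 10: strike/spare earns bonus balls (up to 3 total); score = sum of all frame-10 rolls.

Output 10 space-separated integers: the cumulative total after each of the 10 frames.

Answer: 9 12 19 32 38 56 64 70 76 76

Derivation:
Frame 1: OPEN (9+0=9). Cumulative: 9
Frame 2: OPEN (3+0=3). Cumulative: 12
Frame 3: OPEN (7+0=7). Cumulative: 19
Frame 4: SPARE (1+9=10). 10 + next roll (3) = 13. Cumulative: 32
Frame 5: OPEN (3+3=6). Cumulative: 38
Frame 6: SPARE (1+9=10). 10 + next roll (8) = 18. Cumulative: 56
Frame 7: OPEN (8+0=8). Cumulative: 64
Frame 8: OPEN (5+1=6). Cumulative: 70
Frame 9: OPEN (6+0=6). Cumulative: 76
Frame 10: OPEN. Sum of all frame-10 rolls (0+0) = 0. Cumulative: 76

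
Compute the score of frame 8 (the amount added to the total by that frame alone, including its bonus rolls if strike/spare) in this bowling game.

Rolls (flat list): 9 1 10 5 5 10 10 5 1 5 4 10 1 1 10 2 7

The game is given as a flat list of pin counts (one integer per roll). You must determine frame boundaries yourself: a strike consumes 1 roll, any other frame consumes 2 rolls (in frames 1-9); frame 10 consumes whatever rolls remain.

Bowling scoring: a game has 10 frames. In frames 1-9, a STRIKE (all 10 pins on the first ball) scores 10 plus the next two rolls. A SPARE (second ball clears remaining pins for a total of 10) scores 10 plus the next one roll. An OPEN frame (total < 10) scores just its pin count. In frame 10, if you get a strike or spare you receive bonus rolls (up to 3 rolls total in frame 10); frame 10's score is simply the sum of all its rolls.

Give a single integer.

Frame 1: SPARE (9+1=10). 10 + next roll (10) = 20. Cumulative: 20
Frame 2: STRIKE. 10 + next two rolls (5+5) = 20. Cumulative: 40
Frame 3: SPARE (5+5=10). 10 + next roll (10) = 20. Cumulative: 60
Frame 4: STRIKE. 10 + next two rolls (10+5) = 25. Cumulative: 85
Frame 5: STRIKE. 10 + next two rolls (5+1) = 16. Cumulative: 101
Frame 6: OPEN (5+1=6). Cumulative: 107
Frame 7: OPEN (5+4=9). Cumulative: 116
Frame 8: STRIKE. 10 + next two rolls (1+1) = 12. Cumulative: 128
Frame 9: OPEN (1+1=2). Cumulative: 130
Frame 10: STRIKE. Sum of all frame-10 rolls (10+2+7) = 19. Cumulative: 149

Answer: 12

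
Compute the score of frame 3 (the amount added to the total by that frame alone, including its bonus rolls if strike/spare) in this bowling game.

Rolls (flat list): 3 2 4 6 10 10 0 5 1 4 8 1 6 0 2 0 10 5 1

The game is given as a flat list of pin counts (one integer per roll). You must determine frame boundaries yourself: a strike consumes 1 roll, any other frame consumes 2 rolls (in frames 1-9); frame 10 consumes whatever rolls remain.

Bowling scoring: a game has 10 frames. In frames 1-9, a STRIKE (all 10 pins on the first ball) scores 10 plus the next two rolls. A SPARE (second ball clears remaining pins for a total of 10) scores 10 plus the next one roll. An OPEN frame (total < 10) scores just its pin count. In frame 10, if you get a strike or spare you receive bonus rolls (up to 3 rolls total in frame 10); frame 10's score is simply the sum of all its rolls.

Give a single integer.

Frame 1: OPEN (3+2=5). Cumulative: 5
Frame 2: SPARE (4+6=10). 10 + next roll (10) = 20. Cumulative: 25
Frame 3: STRIKE. 10 + next two rolls (10+0) = 20. Cumulative: 45
Frame 4: STRIKE. 10 + next two rolls (0+5) = 15. Cumulative: 60
Frame 5: OPEN (0+5=5). Cumulative: 65

Answer: 20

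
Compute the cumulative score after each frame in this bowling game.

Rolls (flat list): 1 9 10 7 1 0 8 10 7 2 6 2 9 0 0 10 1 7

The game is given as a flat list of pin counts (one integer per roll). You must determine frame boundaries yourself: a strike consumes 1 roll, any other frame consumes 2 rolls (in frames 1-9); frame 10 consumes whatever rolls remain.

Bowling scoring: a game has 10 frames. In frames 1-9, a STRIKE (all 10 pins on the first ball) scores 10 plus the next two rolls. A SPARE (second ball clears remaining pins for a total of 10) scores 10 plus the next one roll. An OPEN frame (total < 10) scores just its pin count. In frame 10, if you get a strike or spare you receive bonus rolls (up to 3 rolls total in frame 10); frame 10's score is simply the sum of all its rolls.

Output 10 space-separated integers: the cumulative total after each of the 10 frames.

Answer: 20 38 46 54 73 82 90 99 110 118

Derivation:
Frame 1: SPARE (1+9=10). 10 + next roll (10) = 20. Cumulative: 20
Frame 2: STRIKE. 10 + next two rolls (7+1) = 18. Cumulative: 38
Frame 3: OPEN (7+1=8). Cumulative: 46
Frame 4: OPEN (0+8=8). Cumulative: 54
Frame 5: STRIKE. 10 + next two rolls (7+2) = 19. Cumulative: 73
Frame 6: OPEN (7+2=9). Cumulative: 82
Frame 7: OPEN (6+2=8). Cumulative: 90
Frame 8: OPEN (9+0=9). Cumulative: 99
Frame 9: SPARE (0+10=10). 10 + next roll (1) = 11. Cumulative: 110
Frame 10: OPEN. Sum of all frame-10 rolls (1+7) = 8. Cumulative: 118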